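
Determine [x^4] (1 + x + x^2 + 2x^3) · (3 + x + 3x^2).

5

(1 + x + x^2 + 2x^3) has coefficients 1,1,1,2 for degrees 0…3.
(3 + x + 3x^2) has coefficients 3,1,3,0,0 for degrees 0…4.
[x^4] = 1·0 + 1·0 + 1·3 + 2·1 = 5.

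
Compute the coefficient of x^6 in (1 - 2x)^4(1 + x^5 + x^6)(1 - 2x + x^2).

(1 - 2x)^4 has coefficients 1,-8,24,-32,16 for degrees 0…4.
(1 + x^5 + x^6) has coefficients 1,0,0,0,0,1,1 for degrees 0…6.
Finally multiplying by (1 - 2x + x^2), the product of all factors after the first has coefficients 1,-2,1,0,0,1,-1 for degrees 0…6.
[x^6] = 1·(-1) − 8·1 + 24·0 − 32·0 + 16·1 = 7.

7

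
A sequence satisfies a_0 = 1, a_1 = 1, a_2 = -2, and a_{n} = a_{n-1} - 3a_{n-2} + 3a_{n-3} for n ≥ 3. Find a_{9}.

61

The ordinary generating function has denominator 1 - t + 3t^2 - 3t^3.
Iterating the recurrence: a_0,…,a_{9} = 1, 1, -2, -2, 7, 7, -20, -20, 61, 61.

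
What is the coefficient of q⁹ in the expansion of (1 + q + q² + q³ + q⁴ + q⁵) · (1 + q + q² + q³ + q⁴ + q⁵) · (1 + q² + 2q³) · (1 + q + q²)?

56

(1 + q + q² + q³ + q⁴ + q⁵) has coefficients 1,1,1,1,1,1 for degrees 0…5.
(1 + q + q² + q³ + q⁴ + q⁵) has coefficients 1,1,1,1,1,1,0,0,0,0 for degrees 0…9.
Multiplying by (1 + q² + 2q³) gives running coefficients 1,1,2,4,4,4,3,3,2,0 for degrees 0…9.
Finally multiplying by (1 + q + q²), the product of all factors after the first has coefficients 1,2,4,7,10,12,11,10,8,5 for degrees 0…9.
[q⁹] = 1·5 + 1·8 + 1·10 + 1·11 + 1·12 + 1·10 = 56.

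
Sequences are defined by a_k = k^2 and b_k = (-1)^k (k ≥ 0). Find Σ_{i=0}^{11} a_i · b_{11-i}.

Write out a_i and b_{11-i} for i = 0,…,11 and sum the products.
Σ = 0·(-1) + 1·1 + 4·(-1) + 9·1 + 16·(-1) + 25·1 + 36·(-1) + 49·1 + 64·(-1) + 81·1 + 100·(-1) + 121·1 = 66.

66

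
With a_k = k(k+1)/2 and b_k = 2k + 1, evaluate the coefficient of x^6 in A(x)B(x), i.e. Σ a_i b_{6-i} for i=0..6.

Write out a_i and b_{6-i} for i = 0,…,6 and sum the products.
Σ = 0·13 + 1·11 + 3·9 + 6·7 + 10·5 + 15·3 + 21·1 = 196.

196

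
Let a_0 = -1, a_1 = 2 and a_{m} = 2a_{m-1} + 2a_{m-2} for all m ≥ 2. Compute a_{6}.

The ordinary generating function has denominator 1 - 2x - 2x^2.
Iterating the recurrence: a_0,…,a_{6} = -1, 2, 2, 8, 20, 56, 152.

152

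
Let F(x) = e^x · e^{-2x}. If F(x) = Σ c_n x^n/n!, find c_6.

1

The EGF product rule gives c_6 = Σ_{k_1+k_2=6} C(6; k_1,k_2) · ∏ g_i(k_i), where e^x gives (1)^k; e^{-2x} gives (-2)^k.
g_1(k) for k = 0…6: 1, 1, 1, 1, 1, 1, 1.
g_2(k) for k = 0…6: 1, -2, 4, -8, 16, -32, 64.
c_6 = Σ_k C(6,k)·g_1(k)·g_2(6−k) = 1·1·64 + 6·1·(-32) + 15·1·16 + 20·1·(-8) + 15·1·4 + 6·1·(-2) + 1·1·1 = 64 − 192 + 240 − 160 + 60 − 12 + 1 = 1.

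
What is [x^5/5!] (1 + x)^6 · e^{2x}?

The EGF product rule gives c_5 = Σ_{k_1+k_2=5} C(5; k_1,k_2) · ∏ g_i(k_i), where (1+x)^6 gives the falling factorial (6)_k; e^{2x} gives (2)^k.
g_1(k) for k = 0…5: 1, 6, 30, 120, 360, 720.
g_2(k) for k = 0…5: 1, 2, 4, 8, 16, 32.
c_5 = Σ_k C(5,k)·g_1(k)·g_2(5−k) = 1·1·32 + 5·6·16 + 10·30·8 + 10·120·4 + 5·360·2 + 1·720·1 = 32 + 480 + 2400 + 4800 + 3600 + 720 = 12032.

12032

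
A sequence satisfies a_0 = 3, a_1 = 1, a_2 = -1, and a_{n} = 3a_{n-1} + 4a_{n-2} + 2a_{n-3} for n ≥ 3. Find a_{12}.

The ordinary generating function has denominator 1 - 3y - 4y^2 - 2y^3.
Iterating the recurrence: a_0,…,a_{12} = 3, 1, -1, 7, 19, 83, 339, 1387, 5683, 23275, 95331, 390459, 1599251.

1599251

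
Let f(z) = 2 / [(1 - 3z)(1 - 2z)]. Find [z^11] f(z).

Partial fractions give a closed form: a_n = (6)·3^n + (-4)·2^n.
At n = 11: a_11 = 1054690.

1054690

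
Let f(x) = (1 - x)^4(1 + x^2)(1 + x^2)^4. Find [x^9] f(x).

(1 - x)^4 has coefficients 1,-4,6,-4,1 for degrees 0…4.
(1 + x^2) has coefficients 1,0,1,0,0,0,0,0,0,0 for degrees 0…9.
Finally multiplying by (1 + x^2)^4, the product of all factors after the first has coefficients 1,0,5,0,10,0,10,0,5,0 for degrees 0…9.
[x^9] = 1·0 − 4·5 + 6·0 − 4·10 + 1·0 = -60.

-60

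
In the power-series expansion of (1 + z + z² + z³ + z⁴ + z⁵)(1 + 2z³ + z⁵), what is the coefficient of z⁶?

(1 + z + z² + z³ + z⁴ + z⁵) has coefficients 1,1,1,1,1,1 for degrees 0…5.
(1 + 2z³ + z⁵) has coefficients 1,0,0,2,0,1,0 for degrees 0…6.
[z⁶] = 1·0 + 1·1 + 1·0 + 1·2 + 1·0 + 1·0 = 3.

3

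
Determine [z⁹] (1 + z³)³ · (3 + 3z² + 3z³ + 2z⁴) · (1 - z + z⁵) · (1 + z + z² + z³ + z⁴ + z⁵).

(1 + z³)³ has coefficients 1,0,0,3,0,0,3,0,0,1 for degrees 0…9.
(3 + 3z² + 3z³ + 2z⁴) has coefficients 3,0,3,3,2,0,0,0,0,0 for degrees 0…9.
Multiplying by (1 - z + z⁵) gives running coefficients 3,-3,3,0,-1,1,0,3,3,2 for degrees 0…9.
Finally multiplying by (1 + z + z² + z³ + z⁴ + z⁵), the product of all factors after the first has coefficients 3,0,3,3,2,3,0,6,6,8 for degrees 0…9.
[z⁹] = 1·8 + 3·0 + 3·3 + 1·3 = 20.

20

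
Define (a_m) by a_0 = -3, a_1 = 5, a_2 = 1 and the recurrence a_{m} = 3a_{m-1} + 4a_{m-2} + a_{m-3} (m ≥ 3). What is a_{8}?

The ordinary generating function has denominator 1 - 3t - 4t^2 - t^3.
Iterating the recurrence: a_0,…,a_{8} = -3, 5, 1, 20, 69, 288, 1160, 4701, 19031.

19031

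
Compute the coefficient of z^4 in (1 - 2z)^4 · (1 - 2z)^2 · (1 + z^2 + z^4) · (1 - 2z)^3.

2161

(1 - 2z)^4 has coefficients 1,-8,24,-32,16 for degrees 0…4.
(1 - 2z)^2 has coefficients 1,-4,4,0,0 for degrees 0…4.
Multiplying by (1 + z^2 + z^4) gives running coefficients 1,-4,5,-4,5 for degrees 0…4.
Finally multiplying by (1 - 2z)^3, the product of all factors after the first has coefficients 1,-10,41,-90,121 for degrees 0…4.
[z^4] = 1·121 − 8·(-90) + 24·41 − 32·(-10) + 16·1 = 2161.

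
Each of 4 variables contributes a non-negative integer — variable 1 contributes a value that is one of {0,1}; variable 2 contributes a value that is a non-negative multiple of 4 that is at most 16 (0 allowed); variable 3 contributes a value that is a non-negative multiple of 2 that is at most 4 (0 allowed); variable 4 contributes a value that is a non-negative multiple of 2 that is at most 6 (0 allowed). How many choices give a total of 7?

The generating function for the choices is (1 + q)·(1 + q⁴ + q⁸ + q¹² + q¹⁶)·(1 + q² + q⁴)·(1 + q² + q⁴ + q⁶); the count is [q⁷].
(1 + q) has coefficients 1,1 for degrees 0…1.
(1 + q⁴ + q⁸ + q¹² + q¹⁶) has coefficients 1,0,0,0,1,0,0,0 for degrees 0…7.
Multiplying by (1 + q² + q⁴) gives running coefficients 1,0,1,0,2,0,1,0 for degrees 0…7.
Finally multiplying by (1 + q² + q⁴ + q⁶), the product of all factors after the first has coefficients 1,0,2,0,4,0,5,0 for degrees 0…7.
[q⁷] = 1·0 + 1·5 = 5.

5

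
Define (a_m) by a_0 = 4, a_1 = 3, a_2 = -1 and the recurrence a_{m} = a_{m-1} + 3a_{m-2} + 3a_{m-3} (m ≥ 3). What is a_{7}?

The ordinary generating function has denominator 1 - y - 3y^2 - 3y^3.
Iterating the recurrence: a_0,…,a_{7} = 4, 3, -1, 20, 26, 83, 221, 548.

548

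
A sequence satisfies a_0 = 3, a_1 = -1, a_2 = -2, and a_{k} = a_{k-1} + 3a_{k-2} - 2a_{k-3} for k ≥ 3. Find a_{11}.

The ordinary generating function has denominator 1 - z - 3z^2 + 2z^3.
Iterating the recurrence: a_0,…,a_{11} = 3, -1, -2, -11, -15, -44, -67, -169, -282, -655, -1163, -2564.

-2564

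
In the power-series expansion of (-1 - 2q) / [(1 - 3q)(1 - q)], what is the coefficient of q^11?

-442866

Partial fractions give a closed form: a_n = (-5/2)·3^n + (3/2)·1^n.
At n = 11: a_11 = -442866.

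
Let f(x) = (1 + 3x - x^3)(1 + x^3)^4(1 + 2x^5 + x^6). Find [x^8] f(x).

(1 + 3x - x^3) has coefficients 1,3,0,-1 for degrees 0…3.
(1 + x^3)^4 has coefficients 1,0,0,4,0,0,6,0,0 for degrees 0…8.
Finally multiplying by (1 + 2x^5 + x^6), the product of all factors after the first has coefficients 1,0,0,4,0,2,7,0,8 for degrees 0…8.
[x^8] = 1·8 + 3·0 − 1·2 = 6.

6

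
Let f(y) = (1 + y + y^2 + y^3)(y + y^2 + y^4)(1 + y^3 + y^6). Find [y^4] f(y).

(1 + y + y^2 + y^3) has coefficients 1,1,1,1 for degrees 0…3.
(y + y^2 + y^4) has coefficients 0,1,1,0,1 for degrees 0…4.
Finally multiplying by (1 + y^3 + y^6), the product of all factors after the first has coefficients 0,1,1,0,2 for degrees 0…4.
[y^4] = 1·2 + 1·0 + 1·1 + 1·1 = 4.

4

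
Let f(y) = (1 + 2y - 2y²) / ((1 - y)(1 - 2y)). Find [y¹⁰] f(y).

The denominator gives the recurrence a_n = 3a_(n−1) − 2a_(n−2) for n ≥ 3; the numerator fixes a_0 = 1, a_1 = 5, a_2 = 11.
Iterating: 1, 5, 11, 23, 47, 95, 191, 383, 767, 1535, 3071, so a_10 = 3071.

3071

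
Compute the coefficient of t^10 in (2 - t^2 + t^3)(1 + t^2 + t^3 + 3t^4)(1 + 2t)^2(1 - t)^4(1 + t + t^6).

(2 - t^2 + t^3) has coefficients 2,0,-1,1 for degrees 0…3.
(1 + t^2 + t^3 + 3t^4) has coefficients 1,0,1,1,3,0,0,0,0,0,0 for degrees 0…10.
Multiplying by (1 + 2t)^2 gives running coefficients 1,4,5,5,11,16,12,0,0,0,0 for degrees 0…10.
Multiplying by (1 - t)^4 gives running coefficients 1,0,-5,5,6,-14,-1,9,19,-32,12 for degrees 0…10.
Finally multiplying by (1 + t + t^6), the product of all factors after the first has coefficients 1,1,-5,0,11,-8,-14,8,23,-8,-14 for degrees 0…10.
[t^10] = 2·(-14) − 1·23 + 1·8 = -43.

-43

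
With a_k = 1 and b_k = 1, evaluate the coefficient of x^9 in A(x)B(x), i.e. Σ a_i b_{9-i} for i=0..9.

This is [x^9] in the product of the two ordinary generating functions.
Σ = 1·1 + 1·1 + 1·1 + 1·1 + 1·1 + 1·1 + 1·1 + 1·1 + 1·1 + 1·1 = 10.

10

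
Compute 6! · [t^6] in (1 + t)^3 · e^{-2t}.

-32

The EGF product rule gives c_6 = Σ_{k_1+k_2=6} C(6; k_1,k_2) · ∏ g_i(k_i), where (1+t)^3 gives the falling factorial (3)_k; e^{-2t} gives (-2)^k.
g_1(k) for k = 0…6: 1, 3, 6, 6, 0, 0, 0.
g_2(k) for k = 0…6: 1, -2, 4, -8, 16, -32, 64.
c_6 = Σ_k C(6,k)·g_1(k)·g_2(6−k) = 1·1·64 + 6·3·(-32) + 15·6·16 + 20·6·(-8) = 64 − 576 + 1440 − 960 = -32.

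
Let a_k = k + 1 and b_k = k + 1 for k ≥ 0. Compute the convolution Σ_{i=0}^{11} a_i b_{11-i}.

364

This is [x^11] in the product of the two ordinary generating functions.
Σ = 1·12 + 2·11 + 3·10 + 4·9 + 5·8 + 6·7 + 7·6 + 8·5 + 9·4 + 10·3 + 11·2 + 12·1 = 364.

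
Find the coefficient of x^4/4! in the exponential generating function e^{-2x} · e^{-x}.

81

The EGF product rule gives c_4 = Σ_{k_1+k_2=4} C(4; k_1,k_2) · ∏ g_i(k_i), where e^{-2x} gives (-2)^k; e^{-x} gives (-1)^k.
g_1(k) for k = 0…4: 1, -2, 4, -8, 16.
g_2(k) for k = 0…4: 1, -1, 1, -1, 1.
c_4 = Σ_k C(4,k)·g_1(k)·g_2(4−k) = 1·1·1 + 4·(-2)·(-1) + 6·4·1 + 4·(-8)·(-1) + 1·16·1 = 1 + 8 + 24 + 32 + 16 = 81.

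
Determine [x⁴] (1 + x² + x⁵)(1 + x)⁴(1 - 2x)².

3

(1 + x² + x⁵) has coefficients 1,0,1,0,0 for degrees 0…4.
(1 + x)⁴ has coefficients 1,4,6,4,1 for degrees 0…4.
Finally multiplying by (1 - 2x)², the product of all factors after the first has coefficients 1,0,-6,-4,9 for degrees 0…4.
[x⁴] = 1·9 + 1·(-6) = 3.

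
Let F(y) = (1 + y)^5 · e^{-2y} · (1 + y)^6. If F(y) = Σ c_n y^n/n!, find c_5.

The EGF product rule gives c_5 = Σ_{k_1+k_2+k_3=5} C(5; k_1,k_2,k_3) · ∏ g_i(k_i), where (1+y)^5 gives the falling factorial (5)_k; e^{-2y} gives (-2)^k; (1+y)^6 gives the falling factorial (6)_k.
g_1(k) for k = 0…5: 1, 5, 20, 60, 120, 120.
g_2(k) for k = 0…5: 1, -2, 4, -8, 16, -32.
g_3(k) for k = 0…5: 1, 6, 30, 120, 360, 720.
First combine the last two factors: h(k) = Σ_j C(k,j)·g_2(j)·g_3(k−j) for k = 0…5: 1, 4, 10, 4, -56, -32.
c_5 = Σ_k C(5,k)·g_1(k)·h(5−k) = 1·1·(-32) + 5·5·(-56) + 10·20·4 + 10·60·10 + 5·120·4 + 1·120·1 = −32 − 1400 + 800 + 6000 + 2400 + 120 = 7888.

7888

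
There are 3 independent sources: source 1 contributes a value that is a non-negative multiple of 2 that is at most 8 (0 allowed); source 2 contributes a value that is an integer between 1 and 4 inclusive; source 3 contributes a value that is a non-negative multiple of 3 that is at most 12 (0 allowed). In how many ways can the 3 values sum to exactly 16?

The generating function for the choices is (1 + z^2 + z^4 + z^6 + z^8)·(z + z^2 + z^3 + z^4)·(1 + z^3 + z^6 + z^9 + z^12); the count is [z^16].
(1 + z^2 + z^4 + z^6 + z^8) has coefficients 1,0,1,0,1,0,1,0,1 for degrees 0…8.
(z + z^2 + z^3 + z^4) has coefficients 0,1,1,1,1,0,0,0,0,0,0,0,0,0,0,0,0 for degrees 0…16.
Finally multiplying by (1 + z^3 + z^6 + z^9 + z^12), the product of all factors after the first has coefficients 0,1,1,1,2,1,1,2,1,1,2,1,1,2,1,1,1 for degrees 0…16.
[z^16] = 1·1 + 1·1 + 1·1 + 1·2 + 1·1 = 6.

6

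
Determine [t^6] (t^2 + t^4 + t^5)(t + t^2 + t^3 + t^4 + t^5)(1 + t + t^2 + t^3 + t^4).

(t^2 + t^4 + t^5) has coefficients 0,0,1,0,1,1 for degrees 0…5.
(t + t^2 + t^3 + t^4 + t^5) has coefficients 0,1,1,1,1,1,0 for degrees 0…6.
Finally multiplying by (1 + t + t^2 + t^3 + t^4), the product of all factors after the first has coefficients 0,1,2,3,4,5,4 for degrees 0…6.
[t^6] = 1·4 + 1·2 + 1·1 = 7.

7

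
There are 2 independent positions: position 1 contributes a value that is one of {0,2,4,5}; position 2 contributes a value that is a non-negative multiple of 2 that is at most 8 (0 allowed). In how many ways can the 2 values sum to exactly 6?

3

The generating function for the choices is (1 + q² + q⁴ + q⁵)·(1 + q² + q⁴ + q⁶ + q⁸); the count is [q⁶].
(1 + q² + q⁴ + q⁵) has coefficients 1,0,1,0,1,1 for degrees 0…5.
(1 + q² + q⁴ + q⁶ + q⁸) has coefficients 1,0,1,0,1,0,1 for degrees 0…6.
[q⁶] = 1·1 + 1·1 + 1·1 + 1·0 = 3.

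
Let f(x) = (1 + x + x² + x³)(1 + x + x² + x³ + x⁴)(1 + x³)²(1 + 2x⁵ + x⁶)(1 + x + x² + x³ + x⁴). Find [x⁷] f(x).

60

(1 + x + x² + x³) has coefficients 1,1,1,1 for degrees 0…3.
(1 + x + x² + x³ + x⁴) has coefficients 1,1,1,1,1,0,0,0 for degrees 0…7.
Multiplying by (1 + x³)² gives running coefficients 1,1,1,3,3,2,3,3 for degrees 0…7.
Multiplying by (1 + 2x⁵ + x⁶) gives running coefficients 1,1,1,3,3,4,6,6 for degrees 0…7.
Finally multiplying by (1 + x + x² + x³ + x⁴), the product of all factors after the first has coefficients 1,2,3,6,9,12,17,22 for degrees 0…7.
[x⁷] = 1·22 + 1·17 + 1·12 + 1·9 = 60.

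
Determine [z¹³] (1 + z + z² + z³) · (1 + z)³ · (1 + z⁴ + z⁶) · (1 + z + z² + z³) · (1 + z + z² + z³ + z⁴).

(1 + z + z² + z³) has coefficients 1,1,1,1 for degrees 0…3.
(1 + z)³ has coefficients 1,3,3,1,0,0,0,0,0,0,0,0,0,0 for degrees 0…13.
Multiplying by (1 + z⁴ + z⁶) gives running coefficients 1,3,3,1,1,3,4,4,3,1,0,0,0,0 for degrees 0…13.
Multiplying by (1 + z + z² + z³) gives running coefficients 1,4,7,8,8,8,9,12,14,12,8,4,1,0 for degrees 0…13.
Finally multiplying by (1 + z + z² + z³ + z⁴), the product of all factors after the first has coefficients 1,5,12,20,28,35,40,45,51,55,55,50,39,25 for degrees 0…13.
[z¹³] = 1·25 + 1·39 + 1·50 + 1·55 = 169.

169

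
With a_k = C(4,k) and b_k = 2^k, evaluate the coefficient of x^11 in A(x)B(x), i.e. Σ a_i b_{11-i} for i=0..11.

10368

The convolution is the t^11 coefficient of A(t)B(t).
Σ = 1·2048 + 4·1024 + 6·512 + 4·256 + 1·128 + 0·64 + 0·32 + 0·16 + 0·8 + 0·4 + 0·2 + 0·1 = 10368.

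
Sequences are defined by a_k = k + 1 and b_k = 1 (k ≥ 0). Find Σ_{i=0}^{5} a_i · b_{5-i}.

21

Write out a_i and b_{5-i} for i = 0,…,5 and sum the products.
Σ = 1·1 + 2·1 + 3·1 + 4·1 + 5·1 + 6·1 = 21.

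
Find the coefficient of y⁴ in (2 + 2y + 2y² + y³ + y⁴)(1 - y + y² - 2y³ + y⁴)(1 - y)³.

15

(2 + 2y + 2y² + y³ + y⁴) has coefficients 2,2,2,1,1 for degrees 0…4.
(1 - y + y² - 2y³ + y⁴) has coefficients 1,-1,1,-2,1 for degrees 0…4.
Finally multiplying by (1 - y)³, the product of all factors after the first has coefficients 1,-4,7,-9,11 for degrees 0…4.
[y⁴] = 2·11 + 2·(-9) + 2·7 + 1·(-4) + 1·1 = 15.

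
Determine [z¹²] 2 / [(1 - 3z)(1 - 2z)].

3172262

Partial fractions give a closed form: a_n = (6)·3^n + (-4)·2^n.
At n = 12: a_12 = 3172262.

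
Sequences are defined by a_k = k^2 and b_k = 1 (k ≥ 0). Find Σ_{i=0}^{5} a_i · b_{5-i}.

The convolution is the t^5 coefficient of A(t)B(t).
Σ = 0·1 + 1·1 + 4·1 + 9·1 + 16·1 + 25·1 = 55.

55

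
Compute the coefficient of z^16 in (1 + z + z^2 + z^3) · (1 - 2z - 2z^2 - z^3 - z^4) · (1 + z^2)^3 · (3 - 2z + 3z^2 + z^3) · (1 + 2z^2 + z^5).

(1 + z + z^2 + z^3) has coefficients 1,1,1,1 for degrees 0…3.
(1 - 2z - 2z^2 - z^3 - z^4) has coefficients 1,-2,-2,-1,-1,0,0,0,0,0,0,0,0,0,0,0,0 for degrees 0…16.
Multiplying by (1 + z^2)^3 gives running coefficients 1,-2,1,-7,-4,-9,-8,-5,-5,-1,-1,0,0,0,0,0,0 for degrees 0…16.
Multiplying by (3 - 2z + 3z^2 + z^3) gives running coefficients 3,-8,10,-28,3,-39,-25,-30,-38,-16,-21,-6,-4,-1,0,0,0 for degrees 0…16.
Finally multiplying by (1 + 2z^2 + z^5), the product of all factors after the first has coefficients 3,-8,16,-44,23,-92,-27,-98,-116,-73,-136,-63,-76,-51,-24,-23,-6 for degrees 0…16.
[z^16] = 1·(-6) + 1·(-23) + 1·(-24) + 1·(-51) = -104.

-104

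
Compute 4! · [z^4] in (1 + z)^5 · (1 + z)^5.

The EGF product rule gives c_4 = Σ_{k_1+k_2=4} C(4; k_1,k_2) · ∏ g_i(k_i), where (1+z)^5 gives the falling factorial (5)_k; (1+z)^5 gives the falling factorial (5)_k.
g_1(k) for k = 0…4: 1, 5, 20, 60, 120.
g_2(k) for k = 0…4: 1, 5, 20, 60, 120.
c_4 = Σ_k C(4,k)·g_1(k)·g_2(4−k) = 1·1·120 + 4·5·60 + 6·20·20 + 4·60·5 + 1·120·1 = 120 + 1200 + 2400 + 1200 + 120 = 5040.

5040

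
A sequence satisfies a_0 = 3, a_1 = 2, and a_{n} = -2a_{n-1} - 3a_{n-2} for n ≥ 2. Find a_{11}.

-724

The ordinary generating function has denominator 1 + 2z + 3z^2.
Iterating the recurrence: a_0,…,a_{11} = 3, 2, -13, 20, -1, -58, 119, -64, -229, 650, -613, -724.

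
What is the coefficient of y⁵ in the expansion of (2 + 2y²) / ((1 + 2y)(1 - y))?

-52

The denominator gives the recurrence a_n = −a_(n−1) + 2a_(n−2) for n ≥ 3; the numerator fixes a_0 = 2, a_1 = -2, a_2 = 8.
Iterating: 2, -2, 8, -12, 28, -52, so a_5 = -52.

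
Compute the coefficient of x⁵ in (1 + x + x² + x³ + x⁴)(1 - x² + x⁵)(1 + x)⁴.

1

(1 + x + x² + x³ + x⁴) has coefficients 1,1,1,1,1 for degrees 0…4.
(1 - x² + x⁵) has coefficients 1,0,-1,0,0,1 for degrees 0…5.
Finally multiplying by (1 + x)⁴, the product of all factors after the first has coefficients 1,4,5,0,-5,-3 for degrees 0…5.
[x⁵] = 1·(-3) + 1·(-5) + 1·0 + 1·5 + 1·4 = 1.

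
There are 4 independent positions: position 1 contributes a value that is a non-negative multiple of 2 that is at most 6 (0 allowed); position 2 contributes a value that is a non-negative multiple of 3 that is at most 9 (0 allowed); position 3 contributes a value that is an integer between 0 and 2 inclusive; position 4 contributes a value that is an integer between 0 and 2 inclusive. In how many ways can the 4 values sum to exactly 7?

11

The generating function for the choices is (1 + x² + x⁴ + x⁶)·(1 + x³ + x⁶ + x⁹)·(1 + x + x²)·(1 + x + x²); the count is [x⁷].
(1 + x² + x⁴ + x⁶) has coefficients 1,0,1,0,1,0,1 for degrees 0…6.
(1 + x³ + x⁶ + x⁹) has coefficients 1,0,0,1,0,0,1,0 for degrees 0…7.
Multiplying by (1 + x + x²) gives running coefficients 1,1,1,1,1,1,1,1 for degrees 0…7.
Finally multiplying by (1 + x + x²), the product of all factors after the first has coefficients 1,2,3,3,3,3,3,3 for degrees 0…7.
[x⁷] = 1·3 + 1·3 + 1·3 + 1·2 = 11.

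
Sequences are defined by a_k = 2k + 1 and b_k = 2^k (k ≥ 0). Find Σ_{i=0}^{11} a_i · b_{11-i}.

12261

The convolution is the t^11 coefficient of A(t)B(t).
Σ = 1·2048 + 3·1024 + 5·512 + 7·256 + 9·128 + 11·64 + 13·32 + 15·16 + 17·8 + 19·4 + 21·2 + 23·1 = 12261.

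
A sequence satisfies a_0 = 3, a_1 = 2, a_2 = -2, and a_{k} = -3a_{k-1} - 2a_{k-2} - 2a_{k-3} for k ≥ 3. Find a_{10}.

2336

The ordinary generating function has denominator 1 + 3y + 2y^2 + 2y^3.
Iterating the recurrence: a_0,…,a_{10} = 3, 2, -2, -4, 12, -24, 56, -144, 368, -928, 2336.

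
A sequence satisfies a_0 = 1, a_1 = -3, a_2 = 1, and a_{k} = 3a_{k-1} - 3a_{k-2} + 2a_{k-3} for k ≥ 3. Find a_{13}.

13647

The ordinary generating function has denominator 1 - 3t + 3t^2 - 2t^3.
Iterating the recurrence: a_0,…,a_{13} = 1, -3, 1, 14, 33, 59, 106, 207, 421, 854, 1713, 3419, 6826, 13647.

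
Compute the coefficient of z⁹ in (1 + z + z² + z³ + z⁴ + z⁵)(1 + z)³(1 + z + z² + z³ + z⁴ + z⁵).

28

(1 + z + z² + z³ + z⁴ + z⁵) has coefficients 1,1,1,1,1,1 for degrees 0…5.
(1 + z)³ has coefficients 1,3,3,1,0,0,0,0,0,0 for degrees 0…9.
Finally multiplying by (1 + z + z² + z³ + z⁴ + z⁵), the product of all factors after the first has coefficients 1,4,7,8,8,8,7,4,1,0 for degrees 0…9.
[z⁹] = 1·0 + 1·1 + 1·4 + 1·7 + 1·8 + 1·8 = 28.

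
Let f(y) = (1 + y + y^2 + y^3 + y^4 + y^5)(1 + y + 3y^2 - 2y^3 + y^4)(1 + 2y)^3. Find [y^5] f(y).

(1 + y + y^2 + y^3 + y^4 + y^5) has coefficients 1,1,1,1,1,1 for degrees 0…5.
(1 + y + 3y^2 - 2y^3 + y^4) has coefficients 1,1,3,-2,1,0 for degrees 0…5.
Finally multiplying by (1 + 2y)^3, the product of all factors after the first has coefficients 1,7,21,36,33,6 for degrees 0…5.
[y^5] = 1·6 + 1·33 + 1·36 + 1·21 + 1·7 + 1·1 = 104.

104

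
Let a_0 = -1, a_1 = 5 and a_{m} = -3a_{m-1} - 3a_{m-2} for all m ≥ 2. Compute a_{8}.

The ordinary generating function has denominator 1 + 3z + 3z^2.
Iterating the recurrence: a_0,…,a_{8} = -1, 5, -12, 21, -27, 18, 27, -135, 324.

324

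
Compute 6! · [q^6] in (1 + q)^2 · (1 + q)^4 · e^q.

13327

The EGF product rule gives c_6 = Σ_{k_1+k_2+k_3=6} C(6; k_1,k_2,k_3) · ∏ g_i(k_i), where (1+q)^2 gives the falling factorial (2)_k; (1+q)^4 gives the falling factorial (4)_k; e^q gives (1)^k.
g_1(k) for k = 0…6: 1, 2, 2, 0, 0, 0, 0.
g_2(k) for k = 0…6: 1, 4, 12, 24, 24, 0, 0.
g_3(k) for k = 0…6: 1, 1, 1, 1, 1, 1, 1.
First combine the last two factors: h(k) = Σ_j C(k,j)·g_2(j)·g_3(k−j) for k = 0…6: 1, 5, 21, 73, 209, 501, 1045.
c_6 = Σ_k C(6,k)·g_1(k)·h(6−k) = 1·1·1045 + 6·2·501 + 15·2·209 = 1045 + 6012 + 6270 = 13327.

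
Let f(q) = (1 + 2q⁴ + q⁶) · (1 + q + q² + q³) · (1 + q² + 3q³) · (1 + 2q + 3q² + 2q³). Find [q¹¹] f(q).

(1 + 2q⁴ + q⁶) has coefficients 1,0,0,0,2,0,1 for degrees 0…6.
(1 + q + q² + q³) has coefficients 1,1,1,1,0,0,0,0,0,0,0,0 for degrees 0…11.
Multiplying by (1 + q² + 3q³) gives running coefficients 1,1,2,5,4,4,3,0,0,0,0,0 for degrees 0…11.
Finally multiplying by (1 + 2q + 3q² + 2q³), the product of all factors after the first has coefficients 1,3,7,14,22,31,33,26,17,6,0,0 for degrees 0…11.
[q¹¹] = 1·0 + 2·26 + 1·31 = 83.

83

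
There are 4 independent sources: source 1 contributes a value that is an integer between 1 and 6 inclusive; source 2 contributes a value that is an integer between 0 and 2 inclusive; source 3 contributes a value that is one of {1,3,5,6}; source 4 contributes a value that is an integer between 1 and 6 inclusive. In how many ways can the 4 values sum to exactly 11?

49

The generating function for the choices is (q + q^2 + q^3 + q^4 + q^5 + q^6)·(1 + q + q^2)·(q + q^3 + q^5 + q^6)·(q + q^2 + q^3 + q^4 + q^5 + q^6); the count is [q^11].
(q + q^2 + q^3 + q^4 + q^5 + q^6) has coefficients 0,1,1,1,1,1,1 for degrees 0…6.
(1 + q + q^2) has coefficients 1,1,1,0,0,0,0,0,0,0,0,0 for degrees 0…11.
Multiplying by (q + q^3 + q^5 + q^6) gives running coefficients 0,1,1,2,1,2,2,2,1,0,0,0 for degrees 0…11.
Finally multiplying by (q + q^2 + q^3 + q^4 + q^5 + q^6), the product of all factors after the first has coefficients 0,0,1,2,4,5,7,9,10,10,8,7 for degrees 0…11.
[q^11] = 1·8 + 1·10 + 1·10 + 1·9 + 1·7 + 1·5 = 49.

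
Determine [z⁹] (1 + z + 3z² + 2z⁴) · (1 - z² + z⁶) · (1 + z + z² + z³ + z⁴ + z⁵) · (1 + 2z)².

(1 + z + 3z² + 2z⁴) has coefficients 1,1,3,0,2 for degrees 0…4.
(1 - z² + z⁶) has coefficients 1,0,-1,0,0,0,1,0,0,0 for degrees 0…9.
Multiplying by (1 + z + z² + z³ + z⁴ + z⁵) gives running coefficients 1,1,0,0,0,0,0,0,1,1 for degrees 0…9.
Finally multiplying by (1 + 2z)², the product of all factors after the first has coefficients 1,5,8,4,0,0,0,0,1,5 for degrees 0…9.
[z⁹] = 1·5 + 1·1 + 3·0 + 2·0 = 6.

6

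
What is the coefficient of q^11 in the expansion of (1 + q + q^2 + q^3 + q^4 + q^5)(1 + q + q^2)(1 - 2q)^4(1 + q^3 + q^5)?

(1 + q + q^2 + q^3 + q^4 + q^5) has coefficients 1,1,1,1,1,1 for degrees 0…5.
(1 + q + q^2) has coefficients 1,1,1,0,0,0,0,0,0,0,0,0 for degrees 0…11.
Multiplying by (1 - 2q)^4 gives running coefficients 1,-7,17,-16,8,-16,16,0,0,0,0,0 for degrees 0…11.
Finally multiplying by (1 + q^3 + q^5), the product of all factors after the first has coefficients 1,-7,17,-15,1,2,-7,25,-32,24,-16,16 for degrees 0…11.
[q^11] = 1·16 + 1·(-16) + 1·24 + 1·(-32) + 1·25 + 1·(-7) = 10.

10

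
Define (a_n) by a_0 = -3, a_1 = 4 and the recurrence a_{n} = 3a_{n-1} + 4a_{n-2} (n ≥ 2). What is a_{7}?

The ordinary generating function has denominator 1 - 3x - 4x^2.
Iterating the recurrence: a_0,…,a_{7} = -3, 4, 0, 16, 48, 208, 816, 3280.

3280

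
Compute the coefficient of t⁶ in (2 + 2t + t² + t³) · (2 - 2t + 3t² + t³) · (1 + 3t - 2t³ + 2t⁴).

5

(2 + 2t + t² + t³) has coefficients 2,2,1,1 for degrees 0…3.
(2 - 2t + 3t² + t³) has coefficients 2,-2,3,1,0,0,0 for degrees 0…6.
Finally multiplying by (1 + 3t - 2t³ + 2t⁴), the product of all factors after the first has coefficients 2,4,-3,6,11,-10,4 for degrees 0…6.
[t⁶] = 2·4 + 2·(-10) + 1·11 + 1·6 = 5.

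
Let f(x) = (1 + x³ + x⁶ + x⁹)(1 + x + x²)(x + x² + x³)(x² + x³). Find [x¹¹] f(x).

(1 + x³ + x⁶ + x⁹) has coefficients 1,0,0,1,0,0,1,0,0,1 for degrees 0…9.
(1 + x + x²) has coefficients 1,1,1,0,0,0,0,0,0,0,0,0 for degrees 0…11.
Multiplying by (x + x² + x³) gives running coefficients 0,1,2,3,2,1,0,0,0,0,0,0 for degrees 0…11.
Finally multiplying by (x² + x³), the product of all factors after the first has coefficients 0,0,0,1,3,5,5,3,1,0,0,0 for degrees 0…11.
[x¹¹] = 1·0 + 1·1 + 1·5 + 1·0 = 6.

6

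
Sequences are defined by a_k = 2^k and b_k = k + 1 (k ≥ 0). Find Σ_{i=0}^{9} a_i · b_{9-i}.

This is [x^9] in the product of the two ordinary generating functions.
Σ = 1·10 + 2·9 + 4·8 + 8·7 + 16·6 + 32·5 + 64·4 + 128·3 + 256·2 + 512·1 = 2036.

2036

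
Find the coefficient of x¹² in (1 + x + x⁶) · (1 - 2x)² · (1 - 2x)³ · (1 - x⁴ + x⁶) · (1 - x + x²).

(1 + x + x⁶) has coefficients 1,1,0,0,0,0,1 for degrees 0…6.
(1 - 2x)² has coefficients 1,-4,4,0,0,0,0,0,0,0,0,0,0 for degrees 0…12.
Multiplying by (1 - 2x)³ gives running coefficients 1,-10,40,-80,80,-32,0,0,0,0,0,0,0 for degrees 0…12.
Multiplying by (1 - x⁴ + x⁶) gives running coefficients 1,-10,40,-80,79,-22,-39,70,-40,-48,80,-32,0 for degrees 0…12.
Finally multiplying by (1 - x + x²), the product of all factors after the first has coefficients 1,-11,51,-130,199,-181,62,87,-149,62,88,-160,112 for degrees 0…12.
[x¹²] = 1·112 + 1·(-160) + 1·62 = 14.

14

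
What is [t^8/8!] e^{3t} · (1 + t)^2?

82377

The EGF product rule gives c_8 = Σ_{k_1+k_2=8} C(8; k_1,k_2) · ∏ g_i(k_i), where e^{3t} gives (3)^k; (1+t)^2 gives the falling factorial (2)_k.
g_1(k) for k = 0…8: 1, 3, 9, 27, 81, 243, 729, 2187, 6561.
g_2(k) for k = 0…8: 1, 2, 2, 0, 0, 0, 0, 0, 0.
c_8 = Σ_k C(8,k)·g_1(k)·g_2(8−k) = 28·729·2 + 8·2187·2 + 1·6561·1 = 40824 + 34992 + 6561 = 82377.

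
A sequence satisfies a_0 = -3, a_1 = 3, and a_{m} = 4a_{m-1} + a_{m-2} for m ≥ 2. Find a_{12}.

The ordinary generating function has denominator 1 - 4q - q^2.
Iterating the recurrence: a_0,…,a_{12} = -3, 3, 9, 39, 165, 699, 2961, 12543, 53133, 225075, 953433, 4038807, 17108661.

17108661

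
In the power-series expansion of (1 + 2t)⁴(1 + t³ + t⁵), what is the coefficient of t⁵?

25

(1 + 2t)⁴ has coefficients 1,8,24,32,16 for degrees 0…4.
(1 + t³ + t⁵) has coefficients 1,0,0,1,0,1 for degrees 0…5.
[t⁵] = 1·1 + 8·0 + 24·1 + 32·0 + 16·0 = 25.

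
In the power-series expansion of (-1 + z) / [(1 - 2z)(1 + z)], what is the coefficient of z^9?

-170

Partial fractions give a closed form: a_n = (-1/3)·2^n + (-2/3)·(-1)^n.
At n = 9: a_9 = -170.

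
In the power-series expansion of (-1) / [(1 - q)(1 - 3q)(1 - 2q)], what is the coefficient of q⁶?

-3025

Partial fractions give a closed form: a_n = (-1/2)·1^n + (-9/2)·3^n + (4)·2^n.
At n = 6: a_6 = -3025.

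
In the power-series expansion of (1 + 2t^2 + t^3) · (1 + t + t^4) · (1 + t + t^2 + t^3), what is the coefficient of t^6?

7

(1 + 2t^2 + t^3) has coefficients 1,0,2,1 for degrees 0…3.
(1 + t + t^4) has coefficients 1,1,0,0,1,0,0 for degrees 0…6.
Finally multiplying by (1 + t + t^2 + t^3), the product of all factors after the first has coefficients 1,2,2,2,2,1,1 for degrees 0…6.
[t^6] = 1·1 + 2·2 + 1·2 = 7.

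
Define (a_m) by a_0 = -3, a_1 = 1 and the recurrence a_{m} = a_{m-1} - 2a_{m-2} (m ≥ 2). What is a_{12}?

183

The ordinary generating function has denominator 1 - q + 2q^2.
Iterating the recurrence: a_0,…,a_{12} = -3, 1, 7, 5, -9, -19, -1, 37, 39, -35, -113, -43, 183.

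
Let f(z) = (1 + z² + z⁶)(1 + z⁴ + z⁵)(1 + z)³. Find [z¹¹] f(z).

(1 + z² + z⁶) has coefficients 1,0,1,0,0,0,1 for degrees 0…6.
(1 + z⁴ + z⁵) has coefficients 1,0,0,0,1,1,0,0,0,0,0,0 for degrees 0…11.
Finally multiplying by (1 + z)³, the product of all factors after the first has coefficients 1,3,3,1,1,4,6,4,1,0,0,0 for degrees 0…11.
[z¹¹] = 1·0 + 1·0 + 1·4 = 4.

4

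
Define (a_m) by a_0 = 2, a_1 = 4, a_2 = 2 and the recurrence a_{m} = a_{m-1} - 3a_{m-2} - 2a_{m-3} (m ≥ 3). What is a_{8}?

The ordinary generating function has denominator 1 - t + 3t^2 + 2t^3.
Iterating the recurrence: a_0,…,a_{8} = 2, 4, 2, -14, -28, 10, 122, 148, -238.

-238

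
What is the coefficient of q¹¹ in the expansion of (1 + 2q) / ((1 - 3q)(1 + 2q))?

177147

The denominator gives the recurrence a_n = a_(n−1) + 6a_(n−2) for n ≥ 3; the numerator fixes a_0 = 1, a_1 = 3, a_2 = 9.
Iterating: 1, 3, 9, 27, 81, 243, 729, 2187, 6561, 19683, 59049, 177147, so a_11 = 177147.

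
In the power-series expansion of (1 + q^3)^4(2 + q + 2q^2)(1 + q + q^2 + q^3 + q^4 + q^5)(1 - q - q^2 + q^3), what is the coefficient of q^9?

-5

(1 + q^3)^4 has coefficients 1,0,0,4,0,0,6,0,0,4 for degrees 0…9.
(2 + q + 2q^2) has coefficients 2,1,2,0,0,0,0,0,0,0 for degrees 0…9.
Multiplying by (1 + q + q^2 + q^3 + q^4 + q^5) gives running coefficients 2,3,5,5,5,5,3,2,0,0 for degrees 0…9.
Finally multiplying by (1 - q - q^2 + q^3), the product of all factors after the first has coefficients 2,1,0,-1,-2,0,-2,-1,0,1 for degrees 0…9.
[q^9] = 1·1 + 4·(-2) + 6·(-1) + 4·2 = -5.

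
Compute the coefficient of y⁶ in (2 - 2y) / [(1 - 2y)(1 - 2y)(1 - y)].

The denominator gives the recurrence a_n = 5a_(n−1) − 8a_(n−2) + 4a_(n−3) for n ≥ 3; the numerator fixes a_0 = 2, a_1 = 8, a_2 = 24.
Iterating: 2, 8, 24, 64, 160, 384, 896, so a_6 = 896.

896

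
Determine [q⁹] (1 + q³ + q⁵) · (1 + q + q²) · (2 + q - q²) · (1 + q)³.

(1 + q³ + q⁵) has coefficients 1,0,0,1,0,1 for degrees 0…5.
(1 + q + q²) has coefficients 1,1,1,0,0,0,0,0,0,0 for degrees 0…9.
Multiplying by (2 + q - q²) gives running coefficients 2,3,2,0,-1,0,0,0,0,0 for degrees 0…9.
Finally multiplying by (1 + q)³, the product of all factors after the first has coefficients 2,9,17,17,8,-1,-3,-1,0,0 for degrees 0…9.
[q⁹] = 1·0 + 1·(-3) + 1·8 = 5.

5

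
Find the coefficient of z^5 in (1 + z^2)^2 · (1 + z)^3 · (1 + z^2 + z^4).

(1 + z^2)^2 has coefficients 1,0,2,0,1 for degrees 0…4.
(1 + z)^3 has coefficients 1,3,3,1,0,0 for degrees 0…5.
Finally multiplying by (1 + z^2 + z^4), the product of all factors after the first has coefficients 1,3,4,4,4,4 for degrees 0…5.
[z^5] = 1·4 + 2·4 + 1·3 = 15.

15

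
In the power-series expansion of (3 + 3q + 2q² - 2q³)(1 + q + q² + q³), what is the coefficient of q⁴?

(3 + 3q + 2q² - 2q³) has coefficients 3,3,2,-2 for degrees 0…3.
(1 + q + q² + q³) has coefficients 1,1,1,1,0 for degrees 0…4.
[q⁴] = 3·0 + 3·1 + 2·1 − 2·1 = 3.

3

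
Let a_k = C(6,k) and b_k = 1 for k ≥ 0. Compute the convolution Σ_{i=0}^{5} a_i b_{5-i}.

Write out a_i and b_{5-i} for i = 0,…,5 and sum the products.
Σ = 1·1 + 6·1 + 15·1 + 20·1 + 15·1 + 6·1 = 63.

63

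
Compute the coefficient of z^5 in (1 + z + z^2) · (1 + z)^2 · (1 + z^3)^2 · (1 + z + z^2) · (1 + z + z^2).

48

(1 + z + z^2) has coefficients 1,1,1 for degrees 0…2.
(1 + z)^2 has coefficients 1,2,1,0,0,0 for degrees 0…5.
Multiplying by (1 + z^3)^2 gives running coefficients 1,2,1,2,4,2 for degrees 0…5.
Multiplying by (1 + z + z^2) gives running coefficients 1,3,4,5,7,8 for degrees 0…5.
Finally multiplying by (1 + z + z^2), the product of all factors after the first has coefficients 1,4,8,12,16,20 for degrees 0…5.
[z^5] = 1·20 + 1·16 + 1·12 = 48.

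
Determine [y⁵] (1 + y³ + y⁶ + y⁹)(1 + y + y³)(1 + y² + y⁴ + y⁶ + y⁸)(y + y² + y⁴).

(1 + y³ + y⁶ + y⁹) has coefficients 1,0,0,1,0,0 for degrees 0…5.
(1 + y + y³) has coefficients 1,1,0,1,0,0 for degrees 0…5.
Multiplying by (1 + y² + y⁴ + y⁶ + y⁸) gives running coefficients 1,1,1,2,1,2 for degrees 0…5.
Finally multiplying by (y + y² + y⁴), the product of all factors after the first has coefficients 0,1,2,2,4,4 for degrees 0…5.
[y⁵] = 1·4 + 1·2 = 6.

6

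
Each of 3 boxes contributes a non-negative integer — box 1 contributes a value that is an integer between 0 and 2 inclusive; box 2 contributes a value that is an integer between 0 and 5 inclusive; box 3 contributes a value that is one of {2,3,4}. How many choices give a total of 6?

The generating function for the choices is (1 + q + q^2)·(1 + q + q^2 + q^3 + q^4 + q^5)·(q^2 + q^3 + q^4); the count is [q^6].
(1 + q + q^2) has coefficients 1,1,1 for degrees 0…2.
(1 + q + q^2 + q^3 + q^4 + q^5) has coefficients 1,1,1,1,1,1,0 for degrees 0…6.
Finally multiplying by (q^2 + q^3 + q^4), the product of all factors after the first has coefficients 0,0,1,2,3,3,3 for degrees 0…6.
[q^6] = 1·3 + 1·3 + 1·3 = 9.

9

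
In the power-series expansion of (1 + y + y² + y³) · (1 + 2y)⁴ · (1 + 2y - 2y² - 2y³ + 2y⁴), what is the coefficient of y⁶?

-32

(1 + y + y² + y³) has coefficients 1,1,1,1 for degrees 0…3.
(1 + 2y)⁴ has coefficients 1,8,24,32,16,0,0 for degrees 0…6.
Finally multiplying by (1 + 2y - 2y² - 2y³ + 2y⁴), the product of all factors after the first has coefficients 1,10,38,62,18,-64,-48 for degrees 0…6.
[y⁶] = 1·(-48) + 1·(-64) + 1·18 + 1·62 = -32.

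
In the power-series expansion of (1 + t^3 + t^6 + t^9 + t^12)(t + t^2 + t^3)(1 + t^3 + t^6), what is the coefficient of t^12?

3

(1 + t^3 + t^6 + t^9 + t^12) has coefficients 1,0,0,1,0,0,1,0,0,1,0,0,1 for degrees 0…12.
(t + t^2 + t^3) has coefficients 0,1,1,1,0,0,0,0,0,0,0,0,0 for degrees 0…12.
Finally multiplying by (1 + t^3 + t^6), the product of all factors after the first has coefficients 0,1,1,1,1,1,1,1,1,1,0,0,0 for degrees 0…12.
[t^12] = 1·0 + 1·1 + 1·1 + 1·1 + 1·0 = 3.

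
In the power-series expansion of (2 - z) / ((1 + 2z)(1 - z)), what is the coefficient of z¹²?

Partial fractions give a closed form: a_n = (5/3)·(-2)^n + (1/3)·1^n.
At n = 12: a_12 = 6827.

6827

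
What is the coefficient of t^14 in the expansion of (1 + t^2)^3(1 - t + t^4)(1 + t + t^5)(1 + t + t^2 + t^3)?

(1 + t^2)^3 has coefficients 1,0,3,0,3,0,1 for degrees 0…6.
(1 - t + t^4) has coefficients 1,-1,0,0,1,0,0,0,0,0,0,0,0,0,0 for degrees 0…14.
Multiplying by (1 + t + t^5) gives running coefficients 1,0,-1,0,1,2,-1,0,0,1,0,0,0,0,0 for degrees 0…14.
Finally multiplying by (1 + t + t^2 + t^3), the product of all factors after the first has coefficients 1,1,0,0,0,2,2,2,1,0,1,1,1,0,0 for degrees 0…14.
[t^14] = 1·0 + 3·1 + 3·1 + 1·1 = 7.

7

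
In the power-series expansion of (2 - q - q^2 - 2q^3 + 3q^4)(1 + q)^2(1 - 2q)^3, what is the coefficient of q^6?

(2 - q - q^2 - 2q^3 + 3q^4) has coefficients 2,-1,-1,-2,3 for degrees 0…4.
(1 + q)^2 has coefficients 1,2,1,0,0,0,0 for degrees 0…6.
Finally multiplying by (1 - 2q)^3, the product of all factors after the first has coefficients 1,-4,1,10,-4,-8,0 for degrees 0…6.
[q^6] = 2·0 − 1·(-8) − 1·(-4) − 2·10 + 3·1 = -5.

-5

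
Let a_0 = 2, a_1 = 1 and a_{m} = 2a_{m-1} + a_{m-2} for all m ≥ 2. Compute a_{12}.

25342

The ordinary generating function has denominator 1 - 2q - q^2.
Iterating the recurrence: a_0,…,a_{12} = 2, 1, 4, 9, 22, 53, 128, 309, 746, 1801, 4348, 10497, 25342.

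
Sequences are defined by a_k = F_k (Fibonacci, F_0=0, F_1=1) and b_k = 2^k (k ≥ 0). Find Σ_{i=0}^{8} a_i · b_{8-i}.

423

The convolution is the x^8 coefficient of A(x)B(x).
Σ = 0·256 + 1·128 + 1·64 + 2·32 + 3·16 + 5·8 + 8·4 + 13·2 + 21·1 = 423.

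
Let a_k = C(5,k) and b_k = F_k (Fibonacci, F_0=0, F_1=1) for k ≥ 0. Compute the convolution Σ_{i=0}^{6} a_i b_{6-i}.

89

The convolution is the x^6 coefficient of A(x)B(x).
Σ = 1·8 + 5·5 + 10·3 + 10·2 + 5·1 + 1·1 + 0·0 = 89.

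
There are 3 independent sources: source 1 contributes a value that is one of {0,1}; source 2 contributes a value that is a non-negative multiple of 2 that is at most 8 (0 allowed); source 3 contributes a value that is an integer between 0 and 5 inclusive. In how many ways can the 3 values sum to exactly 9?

The generating function for the choices is (1 + z)·(1 + z² + z⁴ + z⁶ + z⁸)·(1 + z + z² + z³ + z⁴ + z⁵); the count is [z⁹].
(1 + z) has coefficients 1,1 for degrees 0…1.
(1 + z² + z⁴ + z⁶ + z⁸) has coefficients 1,0,1,0,1,0,1,0,1,0 for degrees 0…9.
Finally multiplying by (1 + z + z² + z³ + z⁴ + z⁵), the product of all factors after the first has coefficients 1,1,2,2,3,3,3,3,3,3 for degrees 0…9.
[z⁹] = 1·3 + 1·3 = 6.

6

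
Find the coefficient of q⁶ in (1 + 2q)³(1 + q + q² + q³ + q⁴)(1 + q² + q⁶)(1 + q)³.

(1 + 2q)³ has coefficients 1,6,12,8 for degrees 0…3.
(1 + q + q² + q³ + q⁴) has coefficients 1,1,1,1,1,0,0 for degrees 0…6.
Multiplying by (1 + q² + q⁶) gives running coefficients 1,1,2,2,2,1,2 for degrees 0…6.
Finally multiplying by (1 + q)³, the product of all factors after the first has coefficients 1,4,8,12,15,15,13 for degrees 0…6.
[q⁶] = 1·13 + 6·15 + 12·15 + 8·12 = 379.

379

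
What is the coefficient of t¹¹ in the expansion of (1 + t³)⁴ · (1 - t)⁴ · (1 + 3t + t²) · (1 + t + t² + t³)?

(1 + t³)⁴ has coefficients 1,0,0,4,0,0,6,0,0,4,0,0 for degrees 0…11.
(1 - t)⁴ has coefficients 1,-4,6,-4,1,0,0,0,0,0,0,0 for degrees 0…11.
Multiplying by (1 + 3t + t²) gives running coefficients 1,-1,-5,10,-5,-1,1,0,0,0,0,0 for degrees 0…11.
Finally multiplying by (1 + t + t² + t³), the product of all factors after the first has coefficients 1,0,-5,5,-1,-1,5,-5,0,1,0,0 for degrees 0…11.
[t¹¹] = 1·0 + 4·0 + 6·(-1) + 4·(-5) = -26.

-26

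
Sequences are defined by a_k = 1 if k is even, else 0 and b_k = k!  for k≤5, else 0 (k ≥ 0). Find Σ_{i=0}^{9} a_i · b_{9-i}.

Write out a_i and b_{9-i} for i = 0,…,9 and sum the products.
Σ = 1·0 + 0·0 + 1·0 + 0·0 + 1·120 + 0·24 + 1·6 + 0·2 + 1·1 + 0·1 = 127.

127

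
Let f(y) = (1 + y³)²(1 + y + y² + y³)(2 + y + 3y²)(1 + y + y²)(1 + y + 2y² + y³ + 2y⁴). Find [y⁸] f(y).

242

(1 + y³)² has coefficients 1,0,0,2,0,0,1 for degrees 0…6.
(1 + y + y² + y³) has coefficients 1,1,1,1,0,0,0,0,0 for degrees 0…8.
Multiplying by (2 + y + 3y²) gives running coefficients 2,3,6,6,4,3,0,0,0 for degrees 0…8.
Multiplying by (1 + y + y²) gives running coefficients 2,5,11,15,16,13,7,3,0 for degrees 0…8.
Finally multiplying by (1 + y + 2y² + y³ + 2y⁴), the product of all factors after the first has coefficients 2,7,20,38,62,80,89,82,62 for degrees 0…8.
[y⁸] = 1·62 + 2·80 + 1·20 = 242.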